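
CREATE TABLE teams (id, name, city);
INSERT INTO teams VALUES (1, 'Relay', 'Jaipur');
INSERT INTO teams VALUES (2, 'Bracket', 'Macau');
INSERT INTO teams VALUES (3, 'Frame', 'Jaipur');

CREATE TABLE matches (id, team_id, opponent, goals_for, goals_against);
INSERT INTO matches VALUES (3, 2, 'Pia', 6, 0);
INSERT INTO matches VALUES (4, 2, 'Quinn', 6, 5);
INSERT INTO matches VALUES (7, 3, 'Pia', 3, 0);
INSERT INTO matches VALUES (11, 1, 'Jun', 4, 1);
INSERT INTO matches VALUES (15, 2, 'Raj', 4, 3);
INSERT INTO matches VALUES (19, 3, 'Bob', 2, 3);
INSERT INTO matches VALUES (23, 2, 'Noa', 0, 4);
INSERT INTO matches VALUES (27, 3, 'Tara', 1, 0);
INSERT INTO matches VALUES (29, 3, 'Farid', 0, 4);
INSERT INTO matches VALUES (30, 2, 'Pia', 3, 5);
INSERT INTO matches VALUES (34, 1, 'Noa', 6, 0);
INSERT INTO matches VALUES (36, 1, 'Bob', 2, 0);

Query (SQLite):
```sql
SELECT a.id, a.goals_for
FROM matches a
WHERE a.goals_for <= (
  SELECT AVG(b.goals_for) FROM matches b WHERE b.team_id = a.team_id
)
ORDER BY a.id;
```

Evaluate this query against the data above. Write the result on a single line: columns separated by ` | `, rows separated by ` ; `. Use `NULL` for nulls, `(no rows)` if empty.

11 | 4 ; 23 | 0 ; 27 | 1 ; 29 | 0 ; 30 | 3 ; 36 | 2

For each matches row a, compute AVG(goals_for) over rows sharing a.team_id.
Keep row a if a.goals_for <= that per-group AVG.
  team_id=1: AVG(goals_for) = 4.0
  team_id=2: AVG(goals_for) = 3.8
  team_id=3: AVG(goals_for) = 1.5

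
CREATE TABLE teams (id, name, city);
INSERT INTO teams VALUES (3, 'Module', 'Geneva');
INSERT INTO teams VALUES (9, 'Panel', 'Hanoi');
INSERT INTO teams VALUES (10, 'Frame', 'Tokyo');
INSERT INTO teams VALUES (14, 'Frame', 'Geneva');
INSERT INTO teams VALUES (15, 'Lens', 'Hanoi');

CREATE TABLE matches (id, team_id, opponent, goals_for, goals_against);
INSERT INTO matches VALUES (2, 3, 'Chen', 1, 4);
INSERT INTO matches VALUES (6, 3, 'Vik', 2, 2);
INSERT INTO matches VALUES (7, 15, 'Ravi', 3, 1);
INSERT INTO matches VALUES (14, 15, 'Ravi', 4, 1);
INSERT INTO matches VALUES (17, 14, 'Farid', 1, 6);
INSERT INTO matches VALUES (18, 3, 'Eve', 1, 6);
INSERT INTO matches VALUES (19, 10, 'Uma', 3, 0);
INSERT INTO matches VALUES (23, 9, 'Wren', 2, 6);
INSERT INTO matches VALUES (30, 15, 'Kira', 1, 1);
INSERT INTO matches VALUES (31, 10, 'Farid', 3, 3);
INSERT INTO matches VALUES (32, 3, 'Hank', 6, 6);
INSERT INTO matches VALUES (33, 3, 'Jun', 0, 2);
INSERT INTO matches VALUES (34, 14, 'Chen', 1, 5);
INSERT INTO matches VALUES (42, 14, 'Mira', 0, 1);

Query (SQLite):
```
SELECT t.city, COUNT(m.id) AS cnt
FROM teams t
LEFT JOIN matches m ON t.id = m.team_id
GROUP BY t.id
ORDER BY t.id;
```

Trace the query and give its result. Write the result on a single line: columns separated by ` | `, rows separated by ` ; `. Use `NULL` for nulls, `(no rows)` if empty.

LEFT JOIN keeps every teams row; unmatched ones get NULL for matches columns.
Group by teams.id and compute COUNT(m.id). COUNT(col) of an all-NULL group is 0.
  3: ids {2, 6, 18, 32, 33} → COUNT(m.id)=5
  9: ids {23} → COUNT(m.id)=1
  10: ids {19, 31} → COUNT(m.id)=2
  14: ids {17, 34, 42} → COUNT(m.id)=3
  15: ids {7, 14, 30} → COUNT(m.id)=3

Geneva | 5 ; Hanoi | 1 ; Tokyo | 2 ; Geneva | 3 ; Hanoi | 3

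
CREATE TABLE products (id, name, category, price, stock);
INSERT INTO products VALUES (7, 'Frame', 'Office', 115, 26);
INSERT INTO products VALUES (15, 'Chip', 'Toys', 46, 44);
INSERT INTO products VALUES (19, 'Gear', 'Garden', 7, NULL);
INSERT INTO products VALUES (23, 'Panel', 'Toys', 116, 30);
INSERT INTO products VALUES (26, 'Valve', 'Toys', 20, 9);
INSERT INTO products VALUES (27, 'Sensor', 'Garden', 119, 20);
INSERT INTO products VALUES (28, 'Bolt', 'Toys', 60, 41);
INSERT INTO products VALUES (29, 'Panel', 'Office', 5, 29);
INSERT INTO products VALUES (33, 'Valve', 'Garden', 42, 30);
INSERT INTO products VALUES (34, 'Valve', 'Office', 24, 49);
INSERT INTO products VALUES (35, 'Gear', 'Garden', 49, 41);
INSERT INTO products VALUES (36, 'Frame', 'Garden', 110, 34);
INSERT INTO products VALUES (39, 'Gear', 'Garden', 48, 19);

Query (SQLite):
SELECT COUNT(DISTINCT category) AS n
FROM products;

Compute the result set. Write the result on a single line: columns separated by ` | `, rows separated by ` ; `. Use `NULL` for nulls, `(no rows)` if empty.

3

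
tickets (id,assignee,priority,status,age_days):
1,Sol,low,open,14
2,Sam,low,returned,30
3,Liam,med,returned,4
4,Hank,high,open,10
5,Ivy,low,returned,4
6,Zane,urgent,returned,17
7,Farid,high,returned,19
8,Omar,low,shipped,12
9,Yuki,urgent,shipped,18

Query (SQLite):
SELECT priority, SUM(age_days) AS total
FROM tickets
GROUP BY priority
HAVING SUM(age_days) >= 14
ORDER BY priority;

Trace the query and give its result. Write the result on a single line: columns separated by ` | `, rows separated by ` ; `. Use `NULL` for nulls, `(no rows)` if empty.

Partition tickets by priority; compute SUM(age_days) within each group.
HAVING: keep groups where SUM(age_days) >= 14.
  high: ids {4, 7} → SUM(age_days)=29
  low: ids {1, 2, 5, 8} → SUM(age_days)=60
  med: ids {3} → SUM(age_days)=4
  urgent: ids {6, 9} → SUM(age_days)=35

high | 29 ; low | 60 ; urgent | 35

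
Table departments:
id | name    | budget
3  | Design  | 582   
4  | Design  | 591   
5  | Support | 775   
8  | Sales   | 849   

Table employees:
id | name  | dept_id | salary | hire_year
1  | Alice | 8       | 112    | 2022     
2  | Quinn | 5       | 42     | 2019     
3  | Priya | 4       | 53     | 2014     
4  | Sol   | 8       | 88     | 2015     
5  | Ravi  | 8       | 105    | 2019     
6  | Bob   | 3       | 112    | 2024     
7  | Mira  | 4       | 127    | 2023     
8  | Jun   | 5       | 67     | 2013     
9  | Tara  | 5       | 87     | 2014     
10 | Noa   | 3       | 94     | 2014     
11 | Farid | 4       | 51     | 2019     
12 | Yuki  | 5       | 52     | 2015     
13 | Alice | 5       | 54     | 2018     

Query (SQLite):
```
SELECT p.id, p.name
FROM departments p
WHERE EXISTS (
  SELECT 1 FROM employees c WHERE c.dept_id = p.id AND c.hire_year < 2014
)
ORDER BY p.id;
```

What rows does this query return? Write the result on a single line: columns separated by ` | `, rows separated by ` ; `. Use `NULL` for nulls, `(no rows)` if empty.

For each departments row, check whether any employees with matching dept_id has hire_year < 2014.
Keep rows where that is true.

5 | Support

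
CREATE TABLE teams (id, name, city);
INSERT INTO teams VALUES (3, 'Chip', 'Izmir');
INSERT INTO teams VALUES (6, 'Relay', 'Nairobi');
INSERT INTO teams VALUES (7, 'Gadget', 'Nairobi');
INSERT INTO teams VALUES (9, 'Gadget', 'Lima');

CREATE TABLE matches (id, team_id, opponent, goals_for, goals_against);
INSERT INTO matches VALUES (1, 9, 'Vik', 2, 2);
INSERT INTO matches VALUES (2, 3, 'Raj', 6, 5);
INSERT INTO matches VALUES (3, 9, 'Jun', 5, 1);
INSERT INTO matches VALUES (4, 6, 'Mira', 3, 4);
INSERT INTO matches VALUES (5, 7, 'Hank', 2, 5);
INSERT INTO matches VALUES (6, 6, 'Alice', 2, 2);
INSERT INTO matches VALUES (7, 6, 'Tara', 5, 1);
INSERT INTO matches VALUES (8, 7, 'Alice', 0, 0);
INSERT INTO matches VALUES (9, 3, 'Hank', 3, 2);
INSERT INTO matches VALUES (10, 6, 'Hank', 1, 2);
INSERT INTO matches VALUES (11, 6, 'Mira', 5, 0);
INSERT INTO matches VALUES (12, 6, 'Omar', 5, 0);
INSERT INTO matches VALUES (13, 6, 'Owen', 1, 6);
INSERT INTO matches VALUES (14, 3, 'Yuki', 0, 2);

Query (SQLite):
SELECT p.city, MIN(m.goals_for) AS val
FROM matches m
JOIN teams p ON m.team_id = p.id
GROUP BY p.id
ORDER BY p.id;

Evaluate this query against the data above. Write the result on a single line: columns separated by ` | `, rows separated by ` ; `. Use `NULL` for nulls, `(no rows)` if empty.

Izmir | 0 ; Nairobi | 1 ; Nairobi | 0 ; Lima | 2

Join each matches row to its teams via team_id.
Group joined rows by teams.id; compute MIN(m.goals_for) per group.
  3: ids {2, 9, 14} → MIN(m.goals_for)=0
  6: ids {4, 6, 7, 10, 11, 12, 13} → MIN(m.goals_for)=1
  7: ids {5, 8} → MIN(m.goals_for)=0
  9: ids {1, 3} → MIN(m.goals_for)=2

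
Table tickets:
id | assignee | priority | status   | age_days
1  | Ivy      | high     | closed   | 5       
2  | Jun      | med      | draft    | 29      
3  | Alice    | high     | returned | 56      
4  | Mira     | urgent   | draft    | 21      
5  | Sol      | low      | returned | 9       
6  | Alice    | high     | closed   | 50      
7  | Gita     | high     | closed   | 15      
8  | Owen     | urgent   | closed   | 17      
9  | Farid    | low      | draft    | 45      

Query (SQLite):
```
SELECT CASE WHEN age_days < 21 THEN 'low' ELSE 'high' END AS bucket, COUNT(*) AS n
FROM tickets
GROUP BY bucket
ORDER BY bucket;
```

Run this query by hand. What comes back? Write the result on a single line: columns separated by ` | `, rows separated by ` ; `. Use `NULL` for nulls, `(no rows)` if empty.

Bucket rows by age_days < 21 → 'low' else 'high'; count each bucket.

high | 5 ; low | 4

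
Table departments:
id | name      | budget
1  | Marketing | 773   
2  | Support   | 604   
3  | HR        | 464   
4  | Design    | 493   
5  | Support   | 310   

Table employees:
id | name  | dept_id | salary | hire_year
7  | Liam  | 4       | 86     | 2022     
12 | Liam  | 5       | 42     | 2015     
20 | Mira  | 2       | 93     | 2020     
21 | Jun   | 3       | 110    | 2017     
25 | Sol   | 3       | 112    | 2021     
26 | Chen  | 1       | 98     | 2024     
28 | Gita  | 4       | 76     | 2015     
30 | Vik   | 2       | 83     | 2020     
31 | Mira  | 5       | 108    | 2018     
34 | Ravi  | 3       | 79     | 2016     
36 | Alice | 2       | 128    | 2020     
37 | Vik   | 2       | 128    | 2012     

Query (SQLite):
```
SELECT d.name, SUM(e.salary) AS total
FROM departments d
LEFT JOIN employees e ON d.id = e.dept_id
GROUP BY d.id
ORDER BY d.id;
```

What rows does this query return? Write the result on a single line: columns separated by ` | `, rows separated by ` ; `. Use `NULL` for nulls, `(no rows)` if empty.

Marketing | 98 ; Support | 432 ; HR | 301 ; Design | 162 ; Support | 150

LEFT JOIN keeps every departments row; unmatched ones get NULL for employees columns.
Group by departments.id and compute SUM(e.salary). SUM over an all-NULL group is NULL.
  1: ids {26} → SUM(e.salary)=98
  2: ids {20, 30, 36, 37} → SUM(e.salary)=432
  3: ids {21, 25, 34} → SUM(e.salary)=301
  4: ids {7, 28} → SUM(e.salary)=162
  5: ids {12, 31} → SUM(e.salary)=150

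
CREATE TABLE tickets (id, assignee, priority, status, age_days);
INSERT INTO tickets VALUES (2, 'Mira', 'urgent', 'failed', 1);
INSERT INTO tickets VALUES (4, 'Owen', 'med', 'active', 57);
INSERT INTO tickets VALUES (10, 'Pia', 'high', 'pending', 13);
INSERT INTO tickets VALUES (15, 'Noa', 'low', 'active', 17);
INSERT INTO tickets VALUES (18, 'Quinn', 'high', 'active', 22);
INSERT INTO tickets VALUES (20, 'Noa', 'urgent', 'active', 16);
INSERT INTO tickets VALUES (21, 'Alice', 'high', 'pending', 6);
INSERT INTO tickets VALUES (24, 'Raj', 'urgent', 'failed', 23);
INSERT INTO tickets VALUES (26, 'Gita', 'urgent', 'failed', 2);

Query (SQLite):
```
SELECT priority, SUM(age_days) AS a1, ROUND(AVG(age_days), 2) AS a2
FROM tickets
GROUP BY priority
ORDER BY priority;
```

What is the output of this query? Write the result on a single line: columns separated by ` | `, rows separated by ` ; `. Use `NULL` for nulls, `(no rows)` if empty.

Group tickets by priority.
Per group compute: SUM(age_days), ROUND(AVG(age_days), 2).
  high: ids {10, 18, 21} → SUM(age_days)=41, ROUND(AVG(age_days), 2)=13.67
  low: ids {15} → SUM(age_days)=17, ROUND(AVG(age_days), 2)=17
  med: ids {4} → SUM(age_days)=57, ROUND(AVG(age_days), 2)=57
  urgent: ids {2, 20, 24, 26} → SUM(age_days)=42, ROUND(AVG(age_days), 2)=10.5

high | 41 | 13.67 ; low | 17 | 17 ; med | 57 | 57 ; urgent | 42 | 10.5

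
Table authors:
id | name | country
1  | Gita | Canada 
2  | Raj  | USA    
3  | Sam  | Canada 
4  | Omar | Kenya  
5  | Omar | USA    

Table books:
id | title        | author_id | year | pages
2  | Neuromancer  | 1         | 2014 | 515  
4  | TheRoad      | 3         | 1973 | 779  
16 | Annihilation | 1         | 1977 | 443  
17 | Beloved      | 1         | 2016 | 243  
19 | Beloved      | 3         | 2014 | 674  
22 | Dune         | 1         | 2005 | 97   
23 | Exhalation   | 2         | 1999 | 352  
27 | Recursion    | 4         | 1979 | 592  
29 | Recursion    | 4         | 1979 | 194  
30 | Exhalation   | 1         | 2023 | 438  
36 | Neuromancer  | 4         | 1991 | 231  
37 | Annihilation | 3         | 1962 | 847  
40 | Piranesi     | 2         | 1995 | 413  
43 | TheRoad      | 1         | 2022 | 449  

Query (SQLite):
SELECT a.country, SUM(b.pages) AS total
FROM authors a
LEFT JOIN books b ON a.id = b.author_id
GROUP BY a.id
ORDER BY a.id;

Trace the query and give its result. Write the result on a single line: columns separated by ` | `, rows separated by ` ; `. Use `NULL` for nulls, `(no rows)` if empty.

LEFT JOIN keeps every authors row; unmatched ones get NULL for books columns.
Group by authors.id and compute SUM(b.pages). SUM over an all-NULL group is NULL.
  1: ids {2, 16, 17, 22, 30, 43} → SUM(b.pages)=2185
  2: ids {23, 40} → SUM(b.pages)=765
  3: ids {4, 19, 37} → SUM(b.pages)=2300
  4: ids {27, 29, 36} → SUM(b.pages)=1017
  5: ids {—} → SUM(b.pages)=NULL

Canada | 2185 ; USA | 765 ; Canada | 2300 ; Kenya | 1017 ; USA | NULL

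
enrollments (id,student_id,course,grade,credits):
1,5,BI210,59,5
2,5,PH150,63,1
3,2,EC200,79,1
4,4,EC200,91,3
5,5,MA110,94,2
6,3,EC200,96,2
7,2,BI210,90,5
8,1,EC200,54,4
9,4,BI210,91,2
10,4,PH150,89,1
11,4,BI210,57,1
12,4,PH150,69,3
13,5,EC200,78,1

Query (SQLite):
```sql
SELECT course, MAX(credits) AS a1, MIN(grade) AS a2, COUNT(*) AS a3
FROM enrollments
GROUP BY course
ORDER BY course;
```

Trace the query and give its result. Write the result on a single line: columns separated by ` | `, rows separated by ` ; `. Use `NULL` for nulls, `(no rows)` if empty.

Group enrollments by course.
Per group compute: MAX(credits), MIN(grade), COUNT(*).
  BI210: ids {1, 7, 9, 11} → MAX(credits)=5, MIN(grade)=57, COUNT(*)=4
  EC200: ids {3, 4, 6, 8, 13} → MAX(credits)=4, MIN(grade)=54, COUNT(*)=5
  MA110: ids {5} → MAX(credits)=2, MIN(grade)=94, COUNT(*)=1
  PH150: ids {2, 10, 12} → MAX(credits)=3, MIN(grade)=63, COUNT(*)=3

BI210 | 5 | 57 | 4 ; EC200 | 4 | 54 | 5 ; MA110 | 2 | 94 | 1 ; PH150 | 3 | 63 | 3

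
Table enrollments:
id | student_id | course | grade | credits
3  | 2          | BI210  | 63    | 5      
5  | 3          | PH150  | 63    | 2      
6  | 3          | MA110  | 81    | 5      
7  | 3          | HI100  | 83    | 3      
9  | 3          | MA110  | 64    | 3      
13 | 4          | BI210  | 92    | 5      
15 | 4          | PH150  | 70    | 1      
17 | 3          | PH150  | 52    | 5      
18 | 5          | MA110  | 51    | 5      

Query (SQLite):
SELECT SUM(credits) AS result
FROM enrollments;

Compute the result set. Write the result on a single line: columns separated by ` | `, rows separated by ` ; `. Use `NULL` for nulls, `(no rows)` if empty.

34

All credits values: [5, 2, 5, 3, 3, 5, 1, 5, 5].
SUM of non-NULL values = 34.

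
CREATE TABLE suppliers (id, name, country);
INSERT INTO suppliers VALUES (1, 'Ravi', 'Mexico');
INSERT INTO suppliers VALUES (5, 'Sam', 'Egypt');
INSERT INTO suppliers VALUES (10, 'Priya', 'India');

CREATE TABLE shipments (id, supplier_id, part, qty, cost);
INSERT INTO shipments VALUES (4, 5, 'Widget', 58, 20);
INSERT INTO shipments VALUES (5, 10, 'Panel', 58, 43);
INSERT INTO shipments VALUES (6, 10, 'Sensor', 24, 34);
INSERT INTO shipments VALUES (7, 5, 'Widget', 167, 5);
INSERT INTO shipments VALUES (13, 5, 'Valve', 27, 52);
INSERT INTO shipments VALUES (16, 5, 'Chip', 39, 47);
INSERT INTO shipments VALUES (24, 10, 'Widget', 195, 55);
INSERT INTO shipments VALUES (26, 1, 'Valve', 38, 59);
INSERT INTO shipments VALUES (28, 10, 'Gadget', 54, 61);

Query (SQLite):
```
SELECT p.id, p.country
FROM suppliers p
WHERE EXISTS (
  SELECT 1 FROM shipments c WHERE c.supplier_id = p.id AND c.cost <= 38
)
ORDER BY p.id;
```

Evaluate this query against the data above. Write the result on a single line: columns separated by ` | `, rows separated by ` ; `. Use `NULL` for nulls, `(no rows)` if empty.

For each suppliers row, check whether any shipments with matching supplier_id has cost <= 38.
Keep rows where that is true.

5 | Egypt ; 10 | India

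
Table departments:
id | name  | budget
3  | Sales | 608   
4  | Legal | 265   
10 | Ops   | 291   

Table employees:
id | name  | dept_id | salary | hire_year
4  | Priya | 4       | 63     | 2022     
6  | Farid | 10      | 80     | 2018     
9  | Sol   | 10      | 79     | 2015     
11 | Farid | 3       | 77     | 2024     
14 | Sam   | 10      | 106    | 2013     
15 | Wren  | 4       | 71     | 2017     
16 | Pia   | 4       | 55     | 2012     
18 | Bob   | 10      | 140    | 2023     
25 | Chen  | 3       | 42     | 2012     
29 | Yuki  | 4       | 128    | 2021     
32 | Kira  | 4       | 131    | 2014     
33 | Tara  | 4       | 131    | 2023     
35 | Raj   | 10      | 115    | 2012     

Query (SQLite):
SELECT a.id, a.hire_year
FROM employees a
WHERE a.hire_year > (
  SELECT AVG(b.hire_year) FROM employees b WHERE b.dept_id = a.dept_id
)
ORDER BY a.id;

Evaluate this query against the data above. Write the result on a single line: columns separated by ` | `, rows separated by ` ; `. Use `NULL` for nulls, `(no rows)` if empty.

4 | 2022 ; 6 | 2018 ; 11 | 2024 ; 18 | 2023 ; 29 | 2021 ; 33 | 2023

For each employees row a, compute AVG(hire_year) over rows sharing a.dept_id.
Keep row a if a.hire_year > that per-group AVG.
  dept_id=3: AVG(hire_year) = 2018.0
  dept_id=4: AVG(hire_year) = 2018.166667
  dept_id=10: AVG(hire_year) = 2016.2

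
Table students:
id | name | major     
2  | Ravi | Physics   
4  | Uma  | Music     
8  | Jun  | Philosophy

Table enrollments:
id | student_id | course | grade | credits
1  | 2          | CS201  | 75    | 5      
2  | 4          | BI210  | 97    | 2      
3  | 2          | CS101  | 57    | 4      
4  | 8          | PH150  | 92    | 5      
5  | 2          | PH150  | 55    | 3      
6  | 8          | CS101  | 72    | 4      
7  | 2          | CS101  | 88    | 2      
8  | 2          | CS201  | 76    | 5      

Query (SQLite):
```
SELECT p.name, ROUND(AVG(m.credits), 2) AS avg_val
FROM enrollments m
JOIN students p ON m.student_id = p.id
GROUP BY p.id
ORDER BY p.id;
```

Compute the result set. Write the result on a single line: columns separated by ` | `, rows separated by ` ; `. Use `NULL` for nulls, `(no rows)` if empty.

Join each enrollments row to its students via student_id.
Group joined rows by students.id; compute ROUND(AVG(m.credits), 2) per group.
  2: ids {1, 3, 5, 7, 8} → ROUND(AVG(m.credits), 2)=3.8
  4: ids {2} → ROUND(AVG(m.credits), 2)=2
  8: ids {4, 6} → ROUND(AVG(m.credits), 2)=4.5

Ravi | 3.8 ; Uma | 2 ; Jun | 4.5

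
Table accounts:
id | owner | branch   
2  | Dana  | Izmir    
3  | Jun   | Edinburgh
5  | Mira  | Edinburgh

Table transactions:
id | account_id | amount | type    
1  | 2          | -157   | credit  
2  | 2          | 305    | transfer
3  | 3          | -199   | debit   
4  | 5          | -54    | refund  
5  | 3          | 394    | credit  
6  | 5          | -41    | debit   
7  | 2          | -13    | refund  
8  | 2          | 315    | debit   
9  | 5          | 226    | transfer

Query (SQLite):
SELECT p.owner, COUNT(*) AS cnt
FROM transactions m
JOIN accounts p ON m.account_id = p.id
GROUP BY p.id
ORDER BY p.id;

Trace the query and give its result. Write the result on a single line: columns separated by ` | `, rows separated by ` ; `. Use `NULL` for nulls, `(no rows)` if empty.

Join each transactions row to its accounts via account_id.
Group joined rows by accounts.id; compute COUNT(*) per group.
  2: ids {1, 2, 7, 8} → COUNT(*)=4
  3: ids {3, 5} → COUNT(*)=2
  5: ids {4, 6, 9} → COUNT(*)=3

Dana | 4 ; Jun | 2 ; Mira | 3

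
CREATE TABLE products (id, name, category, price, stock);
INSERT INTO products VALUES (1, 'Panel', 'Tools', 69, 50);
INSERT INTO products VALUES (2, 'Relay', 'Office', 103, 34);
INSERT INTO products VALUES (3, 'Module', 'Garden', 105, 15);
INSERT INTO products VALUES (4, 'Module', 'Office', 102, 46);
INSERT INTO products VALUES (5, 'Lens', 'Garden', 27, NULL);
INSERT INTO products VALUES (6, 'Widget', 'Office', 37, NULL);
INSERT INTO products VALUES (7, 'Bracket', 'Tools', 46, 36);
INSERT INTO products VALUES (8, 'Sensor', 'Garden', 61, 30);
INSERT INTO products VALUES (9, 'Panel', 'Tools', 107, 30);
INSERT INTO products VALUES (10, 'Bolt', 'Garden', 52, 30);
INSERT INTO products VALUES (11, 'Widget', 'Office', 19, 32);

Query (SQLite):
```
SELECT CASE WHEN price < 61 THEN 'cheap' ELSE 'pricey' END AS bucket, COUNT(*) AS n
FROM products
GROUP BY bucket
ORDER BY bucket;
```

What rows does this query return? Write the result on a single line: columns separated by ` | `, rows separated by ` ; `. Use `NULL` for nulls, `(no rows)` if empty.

cheap | 5 ; pricey | 6

Bucket rows by price < 61 → 'cheap' else 'pricey'; count each bucket.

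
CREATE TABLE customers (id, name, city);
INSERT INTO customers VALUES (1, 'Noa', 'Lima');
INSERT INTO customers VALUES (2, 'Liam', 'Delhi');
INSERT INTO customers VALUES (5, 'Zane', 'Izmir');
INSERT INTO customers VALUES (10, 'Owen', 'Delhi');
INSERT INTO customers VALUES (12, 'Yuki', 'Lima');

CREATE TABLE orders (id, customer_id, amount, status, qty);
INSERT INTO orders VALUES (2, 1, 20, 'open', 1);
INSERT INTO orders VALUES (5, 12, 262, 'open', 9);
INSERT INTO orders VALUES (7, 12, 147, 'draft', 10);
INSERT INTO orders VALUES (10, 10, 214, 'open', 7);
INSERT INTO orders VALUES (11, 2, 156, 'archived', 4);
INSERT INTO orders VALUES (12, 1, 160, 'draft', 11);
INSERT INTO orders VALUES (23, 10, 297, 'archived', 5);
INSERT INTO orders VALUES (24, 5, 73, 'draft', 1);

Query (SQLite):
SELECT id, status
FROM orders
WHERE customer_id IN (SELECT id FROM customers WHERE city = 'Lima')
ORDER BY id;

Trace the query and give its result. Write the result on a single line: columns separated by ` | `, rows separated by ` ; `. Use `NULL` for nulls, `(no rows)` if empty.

2 | open ; 5 | open ; 7 | draft ; 12 | draft

Inner query: customers.id where city = 'Lima'.
Outer: keep orders rows whose customer_id is in that set.
Inner query → {1, 12}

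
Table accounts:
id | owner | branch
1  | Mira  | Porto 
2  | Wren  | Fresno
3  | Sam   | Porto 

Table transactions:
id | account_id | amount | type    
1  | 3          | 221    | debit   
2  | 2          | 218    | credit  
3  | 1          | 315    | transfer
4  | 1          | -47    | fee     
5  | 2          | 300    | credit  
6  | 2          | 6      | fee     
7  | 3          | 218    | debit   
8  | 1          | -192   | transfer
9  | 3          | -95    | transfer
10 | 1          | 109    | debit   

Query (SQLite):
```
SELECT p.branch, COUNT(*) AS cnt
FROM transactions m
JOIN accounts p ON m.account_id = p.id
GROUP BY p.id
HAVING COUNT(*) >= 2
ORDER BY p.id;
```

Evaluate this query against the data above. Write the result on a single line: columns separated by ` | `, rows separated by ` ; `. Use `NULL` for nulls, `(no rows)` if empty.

Porto | 4 ; Fresno | 3 ; Porto | 3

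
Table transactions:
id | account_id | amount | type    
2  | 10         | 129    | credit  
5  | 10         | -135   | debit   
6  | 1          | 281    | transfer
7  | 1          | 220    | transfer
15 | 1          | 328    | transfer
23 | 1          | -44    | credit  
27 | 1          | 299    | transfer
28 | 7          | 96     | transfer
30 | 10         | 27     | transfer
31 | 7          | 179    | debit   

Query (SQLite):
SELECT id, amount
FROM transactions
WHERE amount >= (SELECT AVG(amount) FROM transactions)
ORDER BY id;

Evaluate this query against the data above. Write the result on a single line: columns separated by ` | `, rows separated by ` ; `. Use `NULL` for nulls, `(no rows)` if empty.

Scalar subquery: AVG(amount) over all transactions rows = 138.0.
Keep rows where amount >= that value.

6 | 281 ; 7 | 220 ; 15 | 328 ; 27 | 299 ; 31 | 179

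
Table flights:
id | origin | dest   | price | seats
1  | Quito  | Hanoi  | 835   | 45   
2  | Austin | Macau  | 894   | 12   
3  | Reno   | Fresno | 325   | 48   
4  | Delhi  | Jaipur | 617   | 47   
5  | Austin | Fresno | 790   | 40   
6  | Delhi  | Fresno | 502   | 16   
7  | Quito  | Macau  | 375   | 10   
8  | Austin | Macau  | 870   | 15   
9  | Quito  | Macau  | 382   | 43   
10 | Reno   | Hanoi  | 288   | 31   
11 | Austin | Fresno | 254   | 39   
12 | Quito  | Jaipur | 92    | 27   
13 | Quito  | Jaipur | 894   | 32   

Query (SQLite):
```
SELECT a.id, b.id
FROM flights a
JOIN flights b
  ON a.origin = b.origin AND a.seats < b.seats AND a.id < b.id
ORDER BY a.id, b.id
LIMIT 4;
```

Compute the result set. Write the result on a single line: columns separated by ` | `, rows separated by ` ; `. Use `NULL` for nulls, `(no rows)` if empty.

Pairs (a,b) with same origin, a.seats < b.seats, a.id < b.id.
origin groups: Austin:{2,5,8,11} Delhi:{4,6} Quito:{1,7,9,12,13} Reno:{3,10}
Ordered by (a.id, b.id); first 4.

2 | 5 ; 2 | 8 ; 2 | 11 ; 7 | 9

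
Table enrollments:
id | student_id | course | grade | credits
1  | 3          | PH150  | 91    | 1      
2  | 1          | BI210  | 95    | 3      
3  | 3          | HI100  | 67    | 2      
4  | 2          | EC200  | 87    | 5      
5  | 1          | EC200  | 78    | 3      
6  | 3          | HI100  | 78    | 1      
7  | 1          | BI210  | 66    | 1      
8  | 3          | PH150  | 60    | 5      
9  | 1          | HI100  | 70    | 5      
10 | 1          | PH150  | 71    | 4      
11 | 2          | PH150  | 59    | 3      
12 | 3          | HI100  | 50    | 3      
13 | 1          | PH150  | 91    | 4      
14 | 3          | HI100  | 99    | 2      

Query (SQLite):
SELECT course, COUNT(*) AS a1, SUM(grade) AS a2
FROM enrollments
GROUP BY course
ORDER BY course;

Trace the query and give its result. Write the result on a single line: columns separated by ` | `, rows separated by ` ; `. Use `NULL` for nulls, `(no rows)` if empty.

BI210 | 2 | 161 ; EC200 | 2 | 165 ; HI100 | 5 | 364 ; PH150 | 5 | 372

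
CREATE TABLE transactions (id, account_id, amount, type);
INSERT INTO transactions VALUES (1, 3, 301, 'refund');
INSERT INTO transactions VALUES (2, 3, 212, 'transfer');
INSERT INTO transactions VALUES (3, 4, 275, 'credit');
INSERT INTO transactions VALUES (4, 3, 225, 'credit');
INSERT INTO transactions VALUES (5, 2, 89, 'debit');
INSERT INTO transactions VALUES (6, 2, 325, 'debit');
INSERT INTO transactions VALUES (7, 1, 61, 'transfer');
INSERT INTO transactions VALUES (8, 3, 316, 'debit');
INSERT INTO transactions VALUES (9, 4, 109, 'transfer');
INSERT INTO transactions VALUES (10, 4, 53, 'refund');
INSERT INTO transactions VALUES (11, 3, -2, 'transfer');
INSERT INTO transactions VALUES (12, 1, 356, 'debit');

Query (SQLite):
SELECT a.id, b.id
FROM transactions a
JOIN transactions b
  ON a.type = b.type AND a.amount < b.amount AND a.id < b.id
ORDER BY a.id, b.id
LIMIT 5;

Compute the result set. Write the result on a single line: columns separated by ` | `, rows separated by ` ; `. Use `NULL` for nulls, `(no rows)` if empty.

5 | 6 ; 5 | 8 ; 5 | 12 ; 6 | 12 ; 7 | 9

Pairs (a,b) with same type, a.amount < b.amount, a.id < b.id.
type groups: credit:{3,4} debit:{5,6,8,12} refund:{1,10} transfer:{2,7,9,11}
Ordered by (a.id, b.id); first 5.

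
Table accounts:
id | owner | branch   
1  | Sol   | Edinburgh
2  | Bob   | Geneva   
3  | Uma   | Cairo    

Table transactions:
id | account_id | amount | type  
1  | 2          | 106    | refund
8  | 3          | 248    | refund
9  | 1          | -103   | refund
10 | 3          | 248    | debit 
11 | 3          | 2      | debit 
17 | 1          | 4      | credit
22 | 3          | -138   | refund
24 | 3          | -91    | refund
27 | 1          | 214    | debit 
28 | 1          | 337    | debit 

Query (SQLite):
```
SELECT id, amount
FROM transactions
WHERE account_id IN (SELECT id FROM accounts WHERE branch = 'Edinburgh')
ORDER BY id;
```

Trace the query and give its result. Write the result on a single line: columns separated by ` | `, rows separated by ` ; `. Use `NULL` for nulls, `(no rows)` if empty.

Inner query: accounts.id where branch = 'Edinburgh'.
Outer: keep transactions rows whose account_id is in that set.
Inner query → {1}

9 | -103 ; 17 | 4 ; 27 | 214 ; 28 | 337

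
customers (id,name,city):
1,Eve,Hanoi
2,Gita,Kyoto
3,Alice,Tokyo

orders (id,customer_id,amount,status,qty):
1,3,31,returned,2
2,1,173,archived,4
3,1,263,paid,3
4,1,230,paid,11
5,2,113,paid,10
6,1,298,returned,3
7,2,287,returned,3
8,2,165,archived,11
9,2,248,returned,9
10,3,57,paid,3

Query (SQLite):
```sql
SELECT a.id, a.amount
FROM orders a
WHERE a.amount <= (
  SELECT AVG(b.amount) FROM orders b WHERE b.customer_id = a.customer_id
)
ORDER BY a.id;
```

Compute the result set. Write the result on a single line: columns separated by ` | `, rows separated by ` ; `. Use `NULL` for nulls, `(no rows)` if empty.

For each orders row a, compute AVG(amount) over rows sharing a.customer_id.
Keep row a if a.amount <= that per-group AVG.
  customer_id=1: AVG(amount) = 241.0
  customer_id=2: AVG(amount) = 203.25
  customer_id=3: AVG(amount) = 44.0

1 | 31 ; 2 | 173 ; 4 | 230 ; 5 | 113 ; 8 | 165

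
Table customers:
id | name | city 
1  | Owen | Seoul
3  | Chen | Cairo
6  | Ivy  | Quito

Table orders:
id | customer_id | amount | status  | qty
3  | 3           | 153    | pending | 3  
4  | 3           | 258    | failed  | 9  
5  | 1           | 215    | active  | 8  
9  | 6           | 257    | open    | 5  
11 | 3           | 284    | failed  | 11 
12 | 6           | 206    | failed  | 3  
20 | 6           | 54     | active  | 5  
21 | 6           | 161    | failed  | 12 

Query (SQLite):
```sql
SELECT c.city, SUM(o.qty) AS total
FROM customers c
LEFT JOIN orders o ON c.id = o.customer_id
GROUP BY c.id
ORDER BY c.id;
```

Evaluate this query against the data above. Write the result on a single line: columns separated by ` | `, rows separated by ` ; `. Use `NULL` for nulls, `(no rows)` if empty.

Seoul | 8 ; Cairo | 23 ; Quito | 25

LEFT JOIN keeps every customers row; unmatched ones get NULL for orders columns.
Group by customers.id and compute SUM(o.qty). SUM over an all-NULL group is NULL.
  1: ids {5} → SUM(o.qty)=8
  3: ids {3, 4, 11} → SUM(o.qty)=23
  6: ids {9, 12, 20, 21} → SUM(o.qty)=25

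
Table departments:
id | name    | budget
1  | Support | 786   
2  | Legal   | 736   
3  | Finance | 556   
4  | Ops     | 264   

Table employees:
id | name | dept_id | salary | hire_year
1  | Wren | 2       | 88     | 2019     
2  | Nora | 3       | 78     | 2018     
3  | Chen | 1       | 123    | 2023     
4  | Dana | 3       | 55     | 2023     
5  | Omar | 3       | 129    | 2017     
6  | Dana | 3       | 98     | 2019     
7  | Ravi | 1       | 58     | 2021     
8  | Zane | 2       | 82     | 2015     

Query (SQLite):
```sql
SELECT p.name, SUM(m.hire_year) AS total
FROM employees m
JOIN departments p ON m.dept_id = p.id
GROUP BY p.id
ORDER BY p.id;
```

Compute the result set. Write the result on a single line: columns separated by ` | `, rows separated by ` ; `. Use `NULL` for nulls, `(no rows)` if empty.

Join each employees row to its departments via dept_id.
Group joined rows by departments.id; compute SUM(m.hire_year) per group.
  1: ids {3, 7} → SUM(m.hire_year)=4044
  2: ids {1, 8} → SUM(m.hire_year)=4034
  3: ids {2, 4, 5, 6} → SUM(m.hire_year)=8077

Support | 4044 ; Legal | 4034 ; Finance | 8077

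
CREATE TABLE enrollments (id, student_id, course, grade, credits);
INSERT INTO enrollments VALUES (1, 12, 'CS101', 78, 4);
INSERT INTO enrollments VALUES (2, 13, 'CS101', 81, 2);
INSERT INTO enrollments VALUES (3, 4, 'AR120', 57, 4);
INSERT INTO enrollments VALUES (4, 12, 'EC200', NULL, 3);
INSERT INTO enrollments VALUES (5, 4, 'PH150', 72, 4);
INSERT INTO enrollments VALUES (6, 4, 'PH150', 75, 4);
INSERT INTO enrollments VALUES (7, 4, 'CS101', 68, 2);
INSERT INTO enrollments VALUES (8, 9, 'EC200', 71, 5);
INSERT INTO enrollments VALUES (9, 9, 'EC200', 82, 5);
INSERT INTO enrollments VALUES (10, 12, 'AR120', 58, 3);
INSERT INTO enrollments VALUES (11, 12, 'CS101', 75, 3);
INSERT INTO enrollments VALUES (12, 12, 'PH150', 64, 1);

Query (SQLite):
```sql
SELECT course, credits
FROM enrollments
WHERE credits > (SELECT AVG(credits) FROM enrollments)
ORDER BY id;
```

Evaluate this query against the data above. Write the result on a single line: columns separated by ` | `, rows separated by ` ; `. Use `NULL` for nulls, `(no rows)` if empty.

Scalar subquery: AVG(credits) over all enrollments rows = 3.333333 (≈; comparison uses full precision).
Keep rows where credits > that value.

CS101 | 4 ; AR120 | 4 ; PH150 | 4 ; PH150 | 4 ; EC200 | 5 ; EC200 | 5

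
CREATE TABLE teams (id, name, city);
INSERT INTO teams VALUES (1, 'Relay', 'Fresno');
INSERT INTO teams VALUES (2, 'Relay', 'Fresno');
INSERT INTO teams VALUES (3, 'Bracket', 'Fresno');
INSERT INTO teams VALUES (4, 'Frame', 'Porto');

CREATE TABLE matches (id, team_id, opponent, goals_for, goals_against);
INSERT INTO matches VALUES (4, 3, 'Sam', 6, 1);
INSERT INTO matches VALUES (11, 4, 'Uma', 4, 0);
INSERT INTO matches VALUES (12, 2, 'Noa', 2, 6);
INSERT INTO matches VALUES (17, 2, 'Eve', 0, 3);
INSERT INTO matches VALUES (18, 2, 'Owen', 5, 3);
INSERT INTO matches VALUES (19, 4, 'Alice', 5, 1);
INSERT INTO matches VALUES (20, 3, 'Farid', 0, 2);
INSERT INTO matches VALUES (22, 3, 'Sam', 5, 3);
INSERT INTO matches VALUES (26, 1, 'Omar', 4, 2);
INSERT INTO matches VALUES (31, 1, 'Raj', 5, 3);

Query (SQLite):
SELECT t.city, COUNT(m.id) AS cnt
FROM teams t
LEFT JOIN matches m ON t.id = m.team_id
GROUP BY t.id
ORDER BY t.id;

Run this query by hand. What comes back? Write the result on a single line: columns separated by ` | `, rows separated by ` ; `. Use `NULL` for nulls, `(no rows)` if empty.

Fresno | 2 ; Fresno | 3 ; Fresno | 3 ; Porto | 2

LEFT JOIN keeps every teams row; unmatched ones get NULL for matches columns.
Group by teams.id and compute COUNT(m.id). COUNT(col) of an all-NULL group is 0.
  1: ids {26, 31} → COUNT(m.id)=2
  2: ids {12, 17, 18} → COUNT(m.id)=3
  3: ids {4, 20, 22} → COUNT(m.id)=3
  4: ids {11, 19} → COUNT(m.id)=2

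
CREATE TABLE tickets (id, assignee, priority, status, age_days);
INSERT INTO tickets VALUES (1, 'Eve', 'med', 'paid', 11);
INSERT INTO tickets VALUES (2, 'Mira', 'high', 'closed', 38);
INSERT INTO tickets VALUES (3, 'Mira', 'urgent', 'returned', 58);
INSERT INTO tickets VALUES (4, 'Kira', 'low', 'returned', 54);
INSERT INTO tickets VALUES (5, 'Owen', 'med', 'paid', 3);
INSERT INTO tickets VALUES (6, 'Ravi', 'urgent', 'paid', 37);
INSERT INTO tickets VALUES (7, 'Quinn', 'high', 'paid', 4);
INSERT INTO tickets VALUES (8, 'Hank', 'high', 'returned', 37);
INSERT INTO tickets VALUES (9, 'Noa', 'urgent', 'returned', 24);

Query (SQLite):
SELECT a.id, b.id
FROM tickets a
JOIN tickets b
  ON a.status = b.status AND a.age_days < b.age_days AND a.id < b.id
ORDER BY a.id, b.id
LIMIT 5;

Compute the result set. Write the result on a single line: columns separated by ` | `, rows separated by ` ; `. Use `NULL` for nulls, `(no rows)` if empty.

1 | 6 ; 5 | 6 ; 5 | 7

Pairs (a,b) with same status, a.age_days < b.age_days, a.id < b.id.
status groups: closed:{2} paid:{1,5,6,7} returned:{3,4,8,9}
Ordered by (a.id, b.id); first 5.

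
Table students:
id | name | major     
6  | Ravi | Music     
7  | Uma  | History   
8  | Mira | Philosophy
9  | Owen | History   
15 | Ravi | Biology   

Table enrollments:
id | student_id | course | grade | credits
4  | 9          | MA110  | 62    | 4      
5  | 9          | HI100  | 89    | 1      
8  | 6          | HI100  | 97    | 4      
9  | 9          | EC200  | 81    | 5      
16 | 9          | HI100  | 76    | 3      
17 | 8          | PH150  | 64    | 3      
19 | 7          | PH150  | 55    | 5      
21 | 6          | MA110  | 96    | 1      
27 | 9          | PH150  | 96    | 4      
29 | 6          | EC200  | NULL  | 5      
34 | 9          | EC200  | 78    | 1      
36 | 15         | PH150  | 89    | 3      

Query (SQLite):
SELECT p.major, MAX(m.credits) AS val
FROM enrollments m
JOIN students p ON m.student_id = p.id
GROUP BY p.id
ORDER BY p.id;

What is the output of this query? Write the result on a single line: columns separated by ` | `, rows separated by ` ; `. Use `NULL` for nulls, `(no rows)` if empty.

Music | 5 ; History | 5 ; Philosophy | 3 ; History | 5 ; Biology | 3

Join each enrollments row to its students via student_id.
Group joined rows by students.id; compute MAX(m.credits) per group.
  6: ids {8, 21, 29} → MAX(m.credits)=5
  7: ids {19} → MAX(m.credits)=5
  8: ids {17} → MAX(m.credits)=3
  9: ids {4, 5, 9, 16, 27, 34} → MAX(m.credits)=5
  15: ids {36} → MAX(m.credits)=3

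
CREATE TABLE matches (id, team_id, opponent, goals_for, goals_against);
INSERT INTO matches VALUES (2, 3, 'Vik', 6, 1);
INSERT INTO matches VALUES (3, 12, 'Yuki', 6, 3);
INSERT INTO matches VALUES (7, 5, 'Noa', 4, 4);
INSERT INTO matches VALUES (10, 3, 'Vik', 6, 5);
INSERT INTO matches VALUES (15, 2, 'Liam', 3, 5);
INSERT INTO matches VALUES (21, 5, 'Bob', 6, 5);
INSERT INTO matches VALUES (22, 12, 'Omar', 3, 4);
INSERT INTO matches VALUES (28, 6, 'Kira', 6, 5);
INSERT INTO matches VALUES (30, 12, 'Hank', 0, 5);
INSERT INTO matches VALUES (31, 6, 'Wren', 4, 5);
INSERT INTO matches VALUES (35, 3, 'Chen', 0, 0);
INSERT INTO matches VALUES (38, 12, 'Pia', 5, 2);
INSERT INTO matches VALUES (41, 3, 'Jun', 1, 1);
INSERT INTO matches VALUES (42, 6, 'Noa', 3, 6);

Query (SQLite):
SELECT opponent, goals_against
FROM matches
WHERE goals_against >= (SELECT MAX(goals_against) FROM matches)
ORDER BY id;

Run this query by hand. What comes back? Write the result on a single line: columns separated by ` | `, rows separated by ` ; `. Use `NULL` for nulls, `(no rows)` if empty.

Scalar subquery: MAX(goals_against) over all matches rows = 6.
Keep rows where goals_against >= that value.

Noa | 6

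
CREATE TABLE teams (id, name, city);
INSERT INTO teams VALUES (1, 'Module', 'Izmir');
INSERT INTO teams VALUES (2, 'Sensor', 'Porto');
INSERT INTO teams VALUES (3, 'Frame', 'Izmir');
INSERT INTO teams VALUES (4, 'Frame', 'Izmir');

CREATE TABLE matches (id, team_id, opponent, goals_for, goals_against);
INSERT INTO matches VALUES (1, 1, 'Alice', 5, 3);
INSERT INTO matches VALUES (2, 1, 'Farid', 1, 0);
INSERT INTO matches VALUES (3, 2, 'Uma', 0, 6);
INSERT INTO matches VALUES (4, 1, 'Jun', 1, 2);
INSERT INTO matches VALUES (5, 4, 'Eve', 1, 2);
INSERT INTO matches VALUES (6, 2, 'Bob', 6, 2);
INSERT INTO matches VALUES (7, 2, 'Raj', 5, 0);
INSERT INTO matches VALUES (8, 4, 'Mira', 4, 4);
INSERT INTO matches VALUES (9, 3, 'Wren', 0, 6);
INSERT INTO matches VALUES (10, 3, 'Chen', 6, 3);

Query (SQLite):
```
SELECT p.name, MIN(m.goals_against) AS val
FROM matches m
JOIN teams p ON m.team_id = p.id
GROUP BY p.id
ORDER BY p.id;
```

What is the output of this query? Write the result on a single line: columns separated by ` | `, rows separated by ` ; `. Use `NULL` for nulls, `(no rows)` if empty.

Module | 0 ; Sensor | 0 ; Frame | 3 ; Frame | 2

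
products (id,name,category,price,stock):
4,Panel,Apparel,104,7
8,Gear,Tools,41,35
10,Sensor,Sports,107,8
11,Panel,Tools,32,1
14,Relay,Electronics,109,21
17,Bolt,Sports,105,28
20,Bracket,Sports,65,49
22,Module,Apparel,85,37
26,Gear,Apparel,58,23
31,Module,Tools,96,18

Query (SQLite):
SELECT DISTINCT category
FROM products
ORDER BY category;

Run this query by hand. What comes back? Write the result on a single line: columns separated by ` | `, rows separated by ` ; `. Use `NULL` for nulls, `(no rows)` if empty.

Apparel ; Electronics ; Sports ; Tools

Collect distinct category values from products.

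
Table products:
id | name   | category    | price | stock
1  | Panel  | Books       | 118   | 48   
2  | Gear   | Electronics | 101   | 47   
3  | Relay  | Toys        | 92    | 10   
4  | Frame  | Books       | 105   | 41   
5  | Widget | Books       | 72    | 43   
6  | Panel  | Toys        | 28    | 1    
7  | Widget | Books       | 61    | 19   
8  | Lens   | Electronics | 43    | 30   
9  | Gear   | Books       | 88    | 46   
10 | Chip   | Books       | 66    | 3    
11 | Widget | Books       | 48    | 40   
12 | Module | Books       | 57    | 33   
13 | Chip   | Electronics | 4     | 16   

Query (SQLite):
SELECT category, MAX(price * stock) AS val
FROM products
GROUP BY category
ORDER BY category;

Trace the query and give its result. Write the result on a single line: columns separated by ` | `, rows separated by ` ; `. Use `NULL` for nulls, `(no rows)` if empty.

For each row compute price * stock.
Group by category; take MAX of the expression per group.
  Books: ids {1, 4, 5, 7, 9, 10, 11, 12} → MAX(price * stock)=5664
  Electronics: ids {2, 8, 13} → MAX(price * stock)=4747
  Toys: ids {3, 6} → MAX(price * stock)=920

Books | 5664 ; Electronics | 4747 ; Toys | 920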